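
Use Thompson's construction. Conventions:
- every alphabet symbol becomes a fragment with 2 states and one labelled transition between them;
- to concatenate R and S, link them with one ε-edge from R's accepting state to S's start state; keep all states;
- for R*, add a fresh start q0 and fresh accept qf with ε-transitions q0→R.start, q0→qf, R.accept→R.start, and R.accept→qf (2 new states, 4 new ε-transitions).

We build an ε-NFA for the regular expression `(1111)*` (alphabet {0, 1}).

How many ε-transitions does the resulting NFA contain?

By structural recursion:
Each of the 4 symbol leaves contributes 0 ε-transitions.
  1111 → 3 ε-transitions
  (1111)* → 7 ε-transitions

7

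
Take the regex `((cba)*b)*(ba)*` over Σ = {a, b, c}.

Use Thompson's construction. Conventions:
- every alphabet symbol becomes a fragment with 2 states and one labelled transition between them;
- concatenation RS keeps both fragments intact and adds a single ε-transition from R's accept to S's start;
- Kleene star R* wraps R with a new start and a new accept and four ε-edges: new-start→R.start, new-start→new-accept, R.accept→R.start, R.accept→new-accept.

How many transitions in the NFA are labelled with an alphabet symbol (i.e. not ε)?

6

Recursing over subexpressions:
Each of the 6 symbol leaves contributes exactly 1 symbol transition.
  cba → 3 symbol transitions
  (cba)* → 3 symbol transitions
  (cba)*b → 4 symbol transitions
  ((cba)*b)* → 4 symbol transitions
  ba → 2 symbol transitions
  (ba)* → 2 symbol transitions
  ((cba)*b)*(ba)* → 6 symbol transitions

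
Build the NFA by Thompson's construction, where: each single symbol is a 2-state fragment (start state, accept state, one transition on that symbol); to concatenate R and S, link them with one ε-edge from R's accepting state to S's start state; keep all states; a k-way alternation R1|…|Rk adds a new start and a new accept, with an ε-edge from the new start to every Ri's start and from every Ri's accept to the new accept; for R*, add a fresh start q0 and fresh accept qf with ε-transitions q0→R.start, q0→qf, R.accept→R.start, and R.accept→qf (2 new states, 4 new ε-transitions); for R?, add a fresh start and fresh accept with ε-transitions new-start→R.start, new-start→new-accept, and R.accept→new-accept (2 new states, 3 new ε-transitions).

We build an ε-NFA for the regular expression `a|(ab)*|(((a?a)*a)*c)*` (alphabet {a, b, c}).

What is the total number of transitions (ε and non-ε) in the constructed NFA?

Per subexpression:
Each of the 7 symbol leaves contributes 1 transition (1 symbol, 0 ε).
  ab — 3 transitions (2 symbol, 1 ε)
  (ab)* — 7 transitions (2 symbol, 5 ε)
  a? — 4 transitions (1 symbol, 3 ε)
  a?a — 6 transitions (2 symbol, 4 ε)
  (a?a)* — 10 transitions (2 symbol, 8 ε)
  (a?a)*a — 12 transitions (3 symbol, 9 ε)
  ((a?a)*a)* — 16 transitions (3 symbol, 13 ε)
  ((a?a)*a)*c — 18 transitions (4 symbol, 14 ε)
  (((a?a)*a)*c)* — 22 transitions (4 symbol, 18 ε)
  a|(ab)*|(((a?a)*a)*c)* — 36 transitions (7 symbol, 29 ε)

36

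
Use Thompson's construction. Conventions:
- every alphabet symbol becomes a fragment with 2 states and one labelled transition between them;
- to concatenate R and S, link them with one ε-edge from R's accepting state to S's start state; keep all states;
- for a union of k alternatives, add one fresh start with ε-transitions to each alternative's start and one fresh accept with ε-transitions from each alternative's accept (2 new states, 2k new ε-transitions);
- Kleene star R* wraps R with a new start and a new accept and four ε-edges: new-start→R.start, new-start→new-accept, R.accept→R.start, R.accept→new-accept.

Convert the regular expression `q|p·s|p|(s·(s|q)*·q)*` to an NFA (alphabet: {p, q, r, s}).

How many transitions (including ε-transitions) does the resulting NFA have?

31

Building bottom-up:
Each of the 8 symbol leaves contributes 1 transition (1 symbol, 0 ε).
  p·s = 3 transitions (2 symbol, 1 ε)
  s|q = 6 transitions (2 symbol, 4 ε)
  (s|q)* = 10 transitions (2 symbol, 8 ε)
  s·(s|q)*·q = 14 transitions (4 symbol, 10 ε)
  (s·(s|q)*·q)* = 18 transitions (4 symbol, 14 ε)
  q|p·s|p|(s·(s|q)*·q)* = 31 transitions (8 symbol, 23 ε)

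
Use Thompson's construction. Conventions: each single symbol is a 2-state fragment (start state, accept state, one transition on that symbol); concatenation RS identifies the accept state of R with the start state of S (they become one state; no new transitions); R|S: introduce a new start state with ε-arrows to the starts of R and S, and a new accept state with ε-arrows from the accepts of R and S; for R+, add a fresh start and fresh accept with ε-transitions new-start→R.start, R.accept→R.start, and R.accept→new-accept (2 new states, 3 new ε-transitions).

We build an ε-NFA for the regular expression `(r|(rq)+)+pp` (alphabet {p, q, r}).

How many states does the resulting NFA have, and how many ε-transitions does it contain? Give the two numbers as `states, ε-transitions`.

Bottom-up over the parse tree:
Each of the 5 symbol leaves contributes 2 states and 0 ε-transitions.
  rq = 3 states, 0 ε-transitions
  (rq)+ = 5 states, 3 ε-transitions
  r|(rq)+ = 9 states, 7 ε-transitions
  (r|(rq)+)+ = 11 states, 10 ε-transitions
  (r|(rq)+)+pp = 13 states, 10 ε-transitions

13, 10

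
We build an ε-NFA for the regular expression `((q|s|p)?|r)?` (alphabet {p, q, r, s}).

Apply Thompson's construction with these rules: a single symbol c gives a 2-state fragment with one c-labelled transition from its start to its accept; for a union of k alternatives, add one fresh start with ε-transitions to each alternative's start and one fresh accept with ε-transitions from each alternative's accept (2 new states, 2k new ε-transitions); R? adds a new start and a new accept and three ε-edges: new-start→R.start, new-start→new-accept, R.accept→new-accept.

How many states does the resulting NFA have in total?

Building bottom-up:
Each of the 4 symbol leaves contributes a 2-state fragment.
  q|s|p : 8 states
  (q|s|p)? : 10 states
  (q|s|p)?|r : 14 states
  ((q|s|p)?|r)? : 16 states

16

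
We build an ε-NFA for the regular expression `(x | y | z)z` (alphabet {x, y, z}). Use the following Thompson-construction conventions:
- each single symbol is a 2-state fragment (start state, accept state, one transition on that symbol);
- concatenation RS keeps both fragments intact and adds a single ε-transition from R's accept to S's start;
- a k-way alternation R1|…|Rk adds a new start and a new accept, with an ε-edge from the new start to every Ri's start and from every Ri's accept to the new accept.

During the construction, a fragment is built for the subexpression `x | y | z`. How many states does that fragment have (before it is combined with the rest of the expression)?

8

Fragment for `x | y | z`:
Each of the 3 symbol leaves contributes a 2-state fragment.
  x | y | z = 8 states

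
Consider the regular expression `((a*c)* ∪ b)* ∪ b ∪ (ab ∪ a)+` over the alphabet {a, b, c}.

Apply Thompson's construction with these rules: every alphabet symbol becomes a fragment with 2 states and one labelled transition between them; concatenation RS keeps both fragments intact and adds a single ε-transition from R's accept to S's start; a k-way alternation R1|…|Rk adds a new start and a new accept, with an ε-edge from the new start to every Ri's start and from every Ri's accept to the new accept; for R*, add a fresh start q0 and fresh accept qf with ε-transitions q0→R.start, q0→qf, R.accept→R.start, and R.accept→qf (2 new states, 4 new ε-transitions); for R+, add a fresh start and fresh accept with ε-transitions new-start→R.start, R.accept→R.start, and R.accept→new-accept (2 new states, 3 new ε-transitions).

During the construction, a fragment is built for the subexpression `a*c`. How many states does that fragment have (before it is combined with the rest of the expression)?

6

Fragment for `a*c`:
Each of the 2 symbol leaves contributes a 2-state fragment.
  a* : 4 states
  a*c : 6 states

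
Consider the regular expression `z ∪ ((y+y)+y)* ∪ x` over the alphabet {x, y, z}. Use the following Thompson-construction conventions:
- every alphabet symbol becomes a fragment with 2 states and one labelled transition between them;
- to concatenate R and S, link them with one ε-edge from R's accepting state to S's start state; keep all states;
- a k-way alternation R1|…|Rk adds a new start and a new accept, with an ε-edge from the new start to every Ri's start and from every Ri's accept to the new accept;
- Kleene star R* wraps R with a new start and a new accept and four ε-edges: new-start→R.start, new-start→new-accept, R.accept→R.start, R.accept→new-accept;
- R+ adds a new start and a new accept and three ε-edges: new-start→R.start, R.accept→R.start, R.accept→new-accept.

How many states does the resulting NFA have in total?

18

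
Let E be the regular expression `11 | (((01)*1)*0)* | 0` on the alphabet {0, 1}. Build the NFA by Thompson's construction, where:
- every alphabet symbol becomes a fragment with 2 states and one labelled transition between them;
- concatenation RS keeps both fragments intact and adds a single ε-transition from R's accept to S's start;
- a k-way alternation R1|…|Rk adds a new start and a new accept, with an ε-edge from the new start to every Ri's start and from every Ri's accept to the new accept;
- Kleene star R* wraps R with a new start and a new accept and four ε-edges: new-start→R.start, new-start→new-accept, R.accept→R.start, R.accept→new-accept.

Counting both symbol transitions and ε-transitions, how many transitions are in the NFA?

29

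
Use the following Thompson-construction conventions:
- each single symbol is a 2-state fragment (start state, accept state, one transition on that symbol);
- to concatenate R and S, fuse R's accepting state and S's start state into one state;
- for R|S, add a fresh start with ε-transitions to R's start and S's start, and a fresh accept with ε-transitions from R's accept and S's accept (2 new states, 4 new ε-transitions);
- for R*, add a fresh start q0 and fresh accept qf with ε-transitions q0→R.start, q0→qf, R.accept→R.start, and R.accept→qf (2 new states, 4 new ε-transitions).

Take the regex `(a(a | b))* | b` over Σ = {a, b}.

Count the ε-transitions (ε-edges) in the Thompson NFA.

By structural recursion:
Each of the 4 symbol leaves contributes 0 ε-transitions.
  a | b — 4 ε-transitions
  a(a | b) — 4 ε-transitions
  (a(a | b))* — 8 ε-transitions
  (a(a | b))* | b — 12 ε-transitions

12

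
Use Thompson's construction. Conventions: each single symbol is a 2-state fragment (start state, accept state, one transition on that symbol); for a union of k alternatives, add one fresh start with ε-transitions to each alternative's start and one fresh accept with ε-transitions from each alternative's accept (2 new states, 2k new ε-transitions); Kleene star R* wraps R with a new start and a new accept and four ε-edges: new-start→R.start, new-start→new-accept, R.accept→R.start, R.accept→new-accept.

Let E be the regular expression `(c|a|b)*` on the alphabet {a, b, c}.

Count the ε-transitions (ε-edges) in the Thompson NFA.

10

Bottom-up over the parse tree:
Each of the 3 symbol leaves contributes 0 ε-transitions.
  c|a|b — 6 ε-transitions
  (c|a|b)* — 10 ε-transitions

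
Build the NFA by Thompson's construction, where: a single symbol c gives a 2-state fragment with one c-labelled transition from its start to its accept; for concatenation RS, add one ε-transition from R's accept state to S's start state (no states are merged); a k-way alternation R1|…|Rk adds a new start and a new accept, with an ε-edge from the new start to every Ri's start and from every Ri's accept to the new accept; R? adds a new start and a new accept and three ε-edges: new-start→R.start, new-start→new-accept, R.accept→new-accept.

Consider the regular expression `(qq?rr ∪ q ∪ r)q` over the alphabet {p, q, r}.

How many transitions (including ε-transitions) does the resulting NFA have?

Bottom-up over the parse tree:
Each of the 7 symbol leaves contributes 1 transition (1 symbol, 0 ε).
  q? = 4 transitions (1 symbol, 3 ε)
  qq?rr = 10 transitions (4 symbol, 6 ε)
  qq?rr ∪ q ∪ r = 18 transitions (6 symbol, 12 ε)
  (qq?rr ∪ q ∪ r)q = 20 transitions (7 symbol, 13 ε)

20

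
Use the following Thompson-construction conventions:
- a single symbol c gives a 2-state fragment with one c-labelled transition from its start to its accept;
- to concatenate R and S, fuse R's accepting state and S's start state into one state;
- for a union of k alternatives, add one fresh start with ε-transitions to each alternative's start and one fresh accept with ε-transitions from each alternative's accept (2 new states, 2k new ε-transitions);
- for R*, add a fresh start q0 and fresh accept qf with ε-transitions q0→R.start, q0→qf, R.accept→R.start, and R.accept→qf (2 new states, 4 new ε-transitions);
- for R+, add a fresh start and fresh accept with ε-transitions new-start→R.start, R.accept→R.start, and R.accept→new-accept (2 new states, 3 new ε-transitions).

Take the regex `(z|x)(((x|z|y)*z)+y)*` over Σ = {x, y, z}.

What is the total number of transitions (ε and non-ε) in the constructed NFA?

28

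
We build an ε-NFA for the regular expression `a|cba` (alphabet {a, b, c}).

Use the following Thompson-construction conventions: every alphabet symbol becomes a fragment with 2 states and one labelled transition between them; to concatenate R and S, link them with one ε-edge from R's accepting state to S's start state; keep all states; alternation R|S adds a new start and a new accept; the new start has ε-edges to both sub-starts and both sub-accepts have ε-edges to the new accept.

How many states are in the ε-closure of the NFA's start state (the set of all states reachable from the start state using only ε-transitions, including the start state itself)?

Compute the ε-closure size of each fragment's start state recursively; a symbol fragment's start has no outgoing ε-edge, so its closure is just itself (size 1).
  cba : same as the first factor's closure: |ε-closure| = 1
  a|cba : new start ε-reaches every alternative's start; none of them accept ε, so the new accept is not reached: |ε-closure| = 1 + 1 + 1 = 3

3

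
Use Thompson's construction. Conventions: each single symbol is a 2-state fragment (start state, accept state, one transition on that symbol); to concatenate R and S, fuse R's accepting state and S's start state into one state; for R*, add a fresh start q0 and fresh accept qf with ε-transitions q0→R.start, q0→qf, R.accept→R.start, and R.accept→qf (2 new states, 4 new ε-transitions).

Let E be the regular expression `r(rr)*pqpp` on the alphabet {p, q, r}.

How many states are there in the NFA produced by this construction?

By structural recursion:
Each of the 7 symbol leaves contributes a 2-state fragment.
  rr → 3 states
  (rr)* → 5 states
  r(rr)*pqpp → 10 states

10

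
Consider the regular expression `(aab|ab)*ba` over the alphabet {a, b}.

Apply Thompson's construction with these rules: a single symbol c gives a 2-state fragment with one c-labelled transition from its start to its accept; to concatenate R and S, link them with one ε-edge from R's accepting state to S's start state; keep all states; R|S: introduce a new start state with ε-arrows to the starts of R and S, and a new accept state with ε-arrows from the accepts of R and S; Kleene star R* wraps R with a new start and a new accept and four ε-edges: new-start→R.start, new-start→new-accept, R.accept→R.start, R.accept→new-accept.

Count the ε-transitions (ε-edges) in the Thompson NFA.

Recursing over subexpressions:
Each of the 7 symbol leaves contributes 0 ε-transitions.
  aab : 2 ε-transitions
  ab : 1 ε-transition
  aab|ab : 7 ε-transitions
  (aab|ab)* : 11 ε-transitions
  (aab|ab)*ba : 13 ε-transitions

13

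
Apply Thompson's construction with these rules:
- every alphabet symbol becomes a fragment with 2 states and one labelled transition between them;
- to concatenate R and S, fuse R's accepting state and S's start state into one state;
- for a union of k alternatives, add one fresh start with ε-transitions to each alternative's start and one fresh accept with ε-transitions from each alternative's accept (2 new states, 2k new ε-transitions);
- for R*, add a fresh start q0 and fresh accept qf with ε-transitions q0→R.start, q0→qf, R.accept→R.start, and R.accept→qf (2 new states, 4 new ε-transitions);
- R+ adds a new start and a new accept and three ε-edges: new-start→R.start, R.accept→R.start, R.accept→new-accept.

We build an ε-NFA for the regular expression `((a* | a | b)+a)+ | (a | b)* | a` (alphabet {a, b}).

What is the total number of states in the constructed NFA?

Building bottom-up:
Each of the 7 symbol leaves contributes a 2-state fragment.
  a* = 4 states
  a* | a | b = 10 states
  (a* | a | b)+ = 12 states
  (a* | a | b)+a = 13 states
  ((a* | a | b)+a)+ = 15 states
  a | b = 6 states
  (a | b)* = 8 states
  ((a* | a | b)+a)+ | (a | b)* | a = 27 states

27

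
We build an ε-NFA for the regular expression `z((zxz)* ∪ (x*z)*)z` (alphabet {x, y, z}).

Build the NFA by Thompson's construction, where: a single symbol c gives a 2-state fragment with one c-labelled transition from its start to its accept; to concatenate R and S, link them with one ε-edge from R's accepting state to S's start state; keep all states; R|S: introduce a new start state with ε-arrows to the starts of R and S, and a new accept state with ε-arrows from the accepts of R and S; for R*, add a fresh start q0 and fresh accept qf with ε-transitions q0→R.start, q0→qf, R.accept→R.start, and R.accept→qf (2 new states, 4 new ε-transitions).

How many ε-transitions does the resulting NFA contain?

21

Building bottom-up:
Each of the 7 symbol leaves contributes 0 ε-transitions.
  zxz → 2 ε-transitions
  (zxz)* → 6 ε-transitions
  x* → 4 ε-transitions
  x*z → 5 ε-transitions
  (x*z)* → 9 ε-transitions
  (zxz)* ∪ (x*z)* → 19 ε-transitions
  z((zxz)* ∪ (x*z)*)z → 21 ε-transitions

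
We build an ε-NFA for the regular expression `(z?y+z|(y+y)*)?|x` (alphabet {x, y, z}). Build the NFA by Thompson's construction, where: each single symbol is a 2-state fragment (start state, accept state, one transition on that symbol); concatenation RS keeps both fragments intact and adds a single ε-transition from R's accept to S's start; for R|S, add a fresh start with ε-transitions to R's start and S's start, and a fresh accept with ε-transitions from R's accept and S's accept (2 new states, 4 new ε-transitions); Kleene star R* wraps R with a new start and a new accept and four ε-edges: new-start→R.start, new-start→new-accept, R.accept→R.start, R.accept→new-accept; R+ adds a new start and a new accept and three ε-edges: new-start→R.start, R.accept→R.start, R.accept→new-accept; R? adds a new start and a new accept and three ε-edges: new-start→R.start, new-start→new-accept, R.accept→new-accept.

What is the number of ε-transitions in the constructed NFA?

27

Bottom-up over the parse tree:
Each of the 6 symbol leaves contributes 0 ε-transitions.
  z? : 3 ε-transitions
  y+ : 3 ε-transitions
  z?y+z : 8 ε-transitions
  y+ : 3 ε-transitions
  y+y : 4 ε-transitions
  (y+y)* : 8 ε-transitions
  z?y+z|(y+y)* : 20 ε-transitions
  (z?y+z|(y+y)*)? : 23 ε-transitions
  (z?y+z|(y+y)*)?|x : 27 ε-transitions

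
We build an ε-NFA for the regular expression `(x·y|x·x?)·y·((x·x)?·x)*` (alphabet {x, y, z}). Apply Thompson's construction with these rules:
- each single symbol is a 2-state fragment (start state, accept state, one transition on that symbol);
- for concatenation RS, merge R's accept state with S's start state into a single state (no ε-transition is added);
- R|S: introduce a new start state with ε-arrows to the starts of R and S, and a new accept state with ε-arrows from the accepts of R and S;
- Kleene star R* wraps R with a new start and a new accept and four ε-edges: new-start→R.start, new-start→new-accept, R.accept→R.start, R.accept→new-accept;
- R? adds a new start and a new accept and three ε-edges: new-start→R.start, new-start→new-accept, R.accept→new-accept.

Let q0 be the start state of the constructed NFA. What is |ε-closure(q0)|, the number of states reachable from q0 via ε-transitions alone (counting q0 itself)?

3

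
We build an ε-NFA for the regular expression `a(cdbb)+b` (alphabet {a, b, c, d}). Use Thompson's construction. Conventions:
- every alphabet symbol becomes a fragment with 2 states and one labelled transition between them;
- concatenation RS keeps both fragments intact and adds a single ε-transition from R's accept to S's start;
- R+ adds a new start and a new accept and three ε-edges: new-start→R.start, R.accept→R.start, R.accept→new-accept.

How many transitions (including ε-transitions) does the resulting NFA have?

Building bottom-up:
Each of the 6 symbol leaves contributes 1 transition (1 symbol, 0 ε).
  cdbb = 7 transitions (4 symbol, 3 ε)
  (cdbb)+ = 10 transitions (4 symbol, 6 ε)
  a(cdbb)+b = 14 transitions (6 symbol, 8 ε)

14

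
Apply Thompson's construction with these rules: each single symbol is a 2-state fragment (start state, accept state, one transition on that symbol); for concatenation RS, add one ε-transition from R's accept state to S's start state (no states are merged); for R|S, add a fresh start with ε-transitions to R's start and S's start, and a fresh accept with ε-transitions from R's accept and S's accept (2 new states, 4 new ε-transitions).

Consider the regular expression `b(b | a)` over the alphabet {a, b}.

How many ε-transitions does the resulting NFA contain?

5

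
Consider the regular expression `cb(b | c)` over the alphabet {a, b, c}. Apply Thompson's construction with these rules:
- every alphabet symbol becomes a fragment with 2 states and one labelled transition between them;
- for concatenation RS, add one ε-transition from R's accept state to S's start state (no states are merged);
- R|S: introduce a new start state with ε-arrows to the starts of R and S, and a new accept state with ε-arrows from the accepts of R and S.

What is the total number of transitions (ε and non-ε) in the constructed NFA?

By structural recursion:
Each of the 4 symbol leaves contributes 1 transition (1 symbol, 0 ε).
  b | c — 6 transitions (2 symbol, 4 ε)
  cb(b | c) — 10 transitions (4 symbol, 6 ε)

10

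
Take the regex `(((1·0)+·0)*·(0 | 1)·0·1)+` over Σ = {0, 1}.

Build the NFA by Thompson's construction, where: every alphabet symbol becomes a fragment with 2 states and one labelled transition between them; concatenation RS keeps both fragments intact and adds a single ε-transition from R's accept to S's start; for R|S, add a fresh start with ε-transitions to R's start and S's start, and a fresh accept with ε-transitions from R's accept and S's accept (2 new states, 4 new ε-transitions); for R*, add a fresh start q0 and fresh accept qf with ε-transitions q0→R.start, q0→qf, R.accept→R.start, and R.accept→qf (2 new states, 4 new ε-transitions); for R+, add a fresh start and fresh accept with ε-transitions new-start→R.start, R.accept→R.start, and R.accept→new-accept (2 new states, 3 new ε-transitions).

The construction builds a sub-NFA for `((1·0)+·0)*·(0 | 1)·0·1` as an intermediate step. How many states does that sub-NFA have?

20

Fragment for `((1·0)+·0)*·(0 | 1)·0·1`:
Each of the 7 symbol leaves contributes a 2-state fragment.
  1·0 → 4 states
  (1·0)+ → 6 states
  (1·0)+·0 → 8 states
  ((1·0)+·0)* → 10 states
  0 | 1 → 6 states
  ((1·0)+·0)*·(0 | 1)·0·1 → 20 states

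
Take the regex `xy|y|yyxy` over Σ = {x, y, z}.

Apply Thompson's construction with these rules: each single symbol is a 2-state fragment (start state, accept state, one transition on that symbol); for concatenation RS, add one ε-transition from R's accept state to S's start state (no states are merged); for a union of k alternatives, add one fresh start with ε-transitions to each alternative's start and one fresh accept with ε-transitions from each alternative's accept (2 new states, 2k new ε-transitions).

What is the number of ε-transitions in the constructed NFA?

Per subexpression:
Each of the 7 symbol leaves contributes 0 ε-transitions.
  xy → 1 ε-transition
  yyxy → 3 ε-transitions
  xy|y|yyxy → 10 ε-transitions

10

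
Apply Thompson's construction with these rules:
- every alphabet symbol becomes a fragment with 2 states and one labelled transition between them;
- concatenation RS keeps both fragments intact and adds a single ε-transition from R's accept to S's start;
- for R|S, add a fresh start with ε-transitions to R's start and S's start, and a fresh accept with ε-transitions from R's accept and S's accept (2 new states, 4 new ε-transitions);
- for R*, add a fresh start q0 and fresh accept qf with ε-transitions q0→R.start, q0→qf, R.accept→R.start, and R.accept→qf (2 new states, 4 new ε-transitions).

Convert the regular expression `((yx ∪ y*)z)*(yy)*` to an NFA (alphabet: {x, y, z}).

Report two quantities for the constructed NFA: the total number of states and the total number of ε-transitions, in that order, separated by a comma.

Building bottom-up:
Each of the 6 symbol leaves contributes 2 states and 0 ε-transitions.
  yx : 4 states, 1 ε-transition
  y* : 4 states, 4 ε-transitions
  yx ∪ y* : 10 states, 9 ε-transitions
  (yx ∪ y*)z : 12 states, 10 ε-transitions
  ((yx ∪ y*)z)* : 14 states, 14 ε-transitions
  yy : 4 states, 1 ε-transition
  (yy)* : 6 states, 5 ε-transitions
  ((yx ∪ y*)z)*(yy)* : 20 states, 20 ε-transitions

20, 20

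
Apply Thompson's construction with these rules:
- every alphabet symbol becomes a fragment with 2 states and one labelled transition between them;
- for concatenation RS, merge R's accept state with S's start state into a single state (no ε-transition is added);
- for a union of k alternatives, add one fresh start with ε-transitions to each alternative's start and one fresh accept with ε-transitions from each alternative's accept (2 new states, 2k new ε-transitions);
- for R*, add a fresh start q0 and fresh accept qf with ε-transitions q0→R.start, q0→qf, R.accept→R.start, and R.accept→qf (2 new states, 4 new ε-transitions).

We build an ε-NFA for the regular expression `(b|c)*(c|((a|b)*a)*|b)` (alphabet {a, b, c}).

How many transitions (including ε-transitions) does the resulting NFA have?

Per subexpression:
Each of the 7 symbol leaves contributes 1 transition (1 symbol, 0 ε).
  b|c = 6 transitions (2 symbol, 4 ε)
  (b|c)* = 10 transitions (2 symbol, 8 ε)
  a|b = 6 transitions (2 symbol, 4 ε)
  (a|b)* = 10 transitions (2 symbol, 8 ε)
  (a|b)*a = 11 transitions (3 symbol, 8 ε)
  ((a|b)*a)* = 15 transitions (3 symbol, 12 ε)
  c|((a|b)*a)*|b = 23 transitions (5 symbol, 18 ε)
  (b|c)*(c|((a|b)*a)*|b) = 33 transitions (7 symbol, 26 ε)

33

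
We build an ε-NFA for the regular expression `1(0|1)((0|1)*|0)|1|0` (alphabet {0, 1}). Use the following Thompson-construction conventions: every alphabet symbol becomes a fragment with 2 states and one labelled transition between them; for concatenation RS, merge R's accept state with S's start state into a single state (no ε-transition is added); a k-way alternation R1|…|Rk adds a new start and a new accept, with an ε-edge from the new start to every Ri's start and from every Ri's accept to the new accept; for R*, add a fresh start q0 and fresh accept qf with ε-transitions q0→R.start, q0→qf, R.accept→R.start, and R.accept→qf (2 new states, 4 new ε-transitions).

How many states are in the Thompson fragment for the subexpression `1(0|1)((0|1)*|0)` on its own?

Fragment for `1(0|1)((0|1)*|0)`:
Each of the 6 symbol leaves contributes a 2-state fragment.
  0|1 : 6 states
  0|1 : 6 states
  (0|1)* : 8 states
  (0|1)*|0 : 12 states
  1(0|1)((0|1)*|0) : 18 states

18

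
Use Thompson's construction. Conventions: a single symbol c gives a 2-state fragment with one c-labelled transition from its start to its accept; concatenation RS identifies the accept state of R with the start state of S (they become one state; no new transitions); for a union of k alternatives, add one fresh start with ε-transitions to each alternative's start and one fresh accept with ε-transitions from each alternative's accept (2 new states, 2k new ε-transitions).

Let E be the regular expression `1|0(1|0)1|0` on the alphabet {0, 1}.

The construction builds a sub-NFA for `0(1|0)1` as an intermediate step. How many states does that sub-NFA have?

8

Fragment for `0(1|0)1`:
Each of the 4 symbol leaves contributes a 2-state fragment.
  1|0 = 6 states
  0(1|0)1 = 8 states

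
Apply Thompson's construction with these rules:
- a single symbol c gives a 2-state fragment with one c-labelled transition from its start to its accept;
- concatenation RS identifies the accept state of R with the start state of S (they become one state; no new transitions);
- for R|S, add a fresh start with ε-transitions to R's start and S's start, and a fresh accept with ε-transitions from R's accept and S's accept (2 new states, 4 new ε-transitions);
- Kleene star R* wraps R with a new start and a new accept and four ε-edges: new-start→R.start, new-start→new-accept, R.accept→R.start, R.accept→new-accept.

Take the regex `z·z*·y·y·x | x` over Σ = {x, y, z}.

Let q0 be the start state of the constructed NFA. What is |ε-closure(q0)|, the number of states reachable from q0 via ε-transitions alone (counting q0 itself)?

3

Compute the ε-closure size of each fragment's start state recursively; a symbol fragment's start has no outgoing ε-edge, so its closure is just itself (size 1).
  z* : the star's fresh start ε-reaches both the body's start and the fresh accept: |ε-closure| = 2 + 1 = 3
  z·z*·y·y·x : same as the first factor's closure: |ε-closure| = 1
  z·z*·y·y·x | x : |ε-closure| = 1 + 1 + 1 = 3 (the new accept is not ε-reachable since no branch accepts ε)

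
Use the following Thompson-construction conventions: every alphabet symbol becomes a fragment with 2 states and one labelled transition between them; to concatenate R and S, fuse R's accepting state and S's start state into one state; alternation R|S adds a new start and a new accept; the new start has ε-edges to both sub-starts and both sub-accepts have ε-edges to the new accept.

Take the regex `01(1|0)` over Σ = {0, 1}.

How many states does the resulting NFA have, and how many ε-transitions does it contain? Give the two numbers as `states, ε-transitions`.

8, 4

Building bottom-up:
Each of the 4 symbol leaves contributes 2 states and 0 ε-transitions.
  1|0 = 6 states, 4 ε-transitions
  01(1|0) = 8 states, 4 ε-transitions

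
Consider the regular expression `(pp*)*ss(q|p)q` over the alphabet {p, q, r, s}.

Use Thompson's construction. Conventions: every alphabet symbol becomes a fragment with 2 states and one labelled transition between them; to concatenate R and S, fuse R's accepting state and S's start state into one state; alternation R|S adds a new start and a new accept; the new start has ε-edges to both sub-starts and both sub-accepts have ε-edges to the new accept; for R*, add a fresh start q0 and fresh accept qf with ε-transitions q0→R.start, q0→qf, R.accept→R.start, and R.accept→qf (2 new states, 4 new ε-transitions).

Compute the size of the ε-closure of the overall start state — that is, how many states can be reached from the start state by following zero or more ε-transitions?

Compute the ε-closure size of each fragment's start state recursively; a symbol fragment's start has no outgoing ε-edge, so its closure is just itself (size 1).
  p* → the star's fresh start ε-reaches both the body's start and the fresh accept: |closure| = 2 + 1 = 3
  pp* → |closure| equals the left operand's closure size = 1 (its accept is not ε-reachable, so the closure stops there)
  (pp*)* → |closure| = 1 (new start) + 1 (body) + 1 (new accept) = 3
  q|p → new start ε-reaches every alternative's start; none of them accept ε, so the new accept is not reached: |closure| = 1 + 1 + 1 = 3
  (pp*)*ss(q|p)q → |closure| = 3 + (1−1) = 3 (closure spills across the concat boundary because the left factor accepts ε)

3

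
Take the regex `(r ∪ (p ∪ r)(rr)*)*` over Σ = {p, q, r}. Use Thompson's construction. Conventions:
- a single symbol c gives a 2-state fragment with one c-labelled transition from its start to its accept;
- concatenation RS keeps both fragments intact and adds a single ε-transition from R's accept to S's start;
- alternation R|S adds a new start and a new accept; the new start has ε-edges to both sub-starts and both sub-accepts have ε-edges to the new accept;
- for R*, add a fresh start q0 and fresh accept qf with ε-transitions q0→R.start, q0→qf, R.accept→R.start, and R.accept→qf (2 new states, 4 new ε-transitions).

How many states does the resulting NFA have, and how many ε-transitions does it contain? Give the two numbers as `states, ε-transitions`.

18, 18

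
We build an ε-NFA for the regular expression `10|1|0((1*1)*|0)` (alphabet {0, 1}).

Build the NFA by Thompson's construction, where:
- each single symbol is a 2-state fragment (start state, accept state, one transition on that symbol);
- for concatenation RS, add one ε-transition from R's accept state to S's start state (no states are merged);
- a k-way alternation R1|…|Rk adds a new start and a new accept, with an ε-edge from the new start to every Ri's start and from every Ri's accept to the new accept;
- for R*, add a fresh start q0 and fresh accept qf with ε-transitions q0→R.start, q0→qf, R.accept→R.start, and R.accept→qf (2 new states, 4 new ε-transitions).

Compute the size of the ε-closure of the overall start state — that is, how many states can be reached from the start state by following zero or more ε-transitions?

4

Let C(F) = |ε-closure(F.start)| within fragment F, and note whether F accepts ε. Symbol fragments have C = 1 and do not accept ε. Then:
  10 — same as the first factor's closure: C = 1
  1* — new start has ε-edges to the inner start and to the new accept, so C = 2 + 1 = 3
  1*1 — C = 3 + 1 = 4 (closure spills across the concat boundary because the left factor accepts ε)
  (1*1)* — new start has ε-edges to the inner start and to the new accept, so C = 2 + 4 = 6
  (1*1)*|0 — C = 1 (new start) + (6 + 1) + 1 (new accept, since some branch ε-reaches its own accept) = 9
  0((1*1)*|0) — C equals the left operand's closure size = 1 (its accept is not ε-reachable, so the closure stops there)
  10|1|0((1*1)*|0) — new start ε-reaches every alternative's start; none of them accept ε, so the new accept is not reached: C = 1 + 1 + 1 + 1 = 4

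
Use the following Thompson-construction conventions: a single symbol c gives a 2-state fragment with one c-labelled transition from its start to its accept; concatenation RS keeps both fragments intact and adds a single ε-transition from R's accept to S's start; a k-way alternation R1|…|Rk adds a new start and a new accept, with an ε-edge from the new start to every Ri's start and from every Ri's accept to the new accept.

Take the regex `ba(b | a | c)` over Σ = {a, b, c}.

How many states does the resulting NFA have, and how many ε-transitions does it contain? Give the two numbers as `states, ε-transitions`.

Per subexpression:
Each of the 5 symbol leaves contributes 2 states and 0 ε-transitions.
  b | a | c → 8 states, 6 ε-transitions
  ba(b | a | c) → 12 states, 8 ε-transitions

12, 8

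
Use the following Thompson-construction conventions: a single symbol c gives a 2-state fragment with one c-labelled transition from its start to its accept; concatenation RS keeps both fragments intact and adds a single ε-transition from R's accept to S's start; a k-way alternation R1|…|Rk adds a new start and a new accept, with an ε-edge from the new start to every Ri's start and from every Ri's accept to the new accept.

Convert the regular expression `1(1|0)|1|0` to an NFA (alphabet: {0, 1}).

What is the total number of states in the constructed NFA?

14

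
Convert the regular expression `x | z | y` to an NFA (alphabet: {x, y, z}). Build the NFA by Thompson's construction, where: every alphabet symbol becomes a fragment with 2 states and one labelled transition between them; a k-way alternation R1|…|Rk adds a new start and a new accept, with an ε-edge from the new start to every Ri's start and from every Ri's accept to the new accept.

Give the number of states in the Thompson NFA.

8

By structural recursion:
Each of the 3 symbol leaves contributes a 2-state fragment.
  x | z | y : 8 states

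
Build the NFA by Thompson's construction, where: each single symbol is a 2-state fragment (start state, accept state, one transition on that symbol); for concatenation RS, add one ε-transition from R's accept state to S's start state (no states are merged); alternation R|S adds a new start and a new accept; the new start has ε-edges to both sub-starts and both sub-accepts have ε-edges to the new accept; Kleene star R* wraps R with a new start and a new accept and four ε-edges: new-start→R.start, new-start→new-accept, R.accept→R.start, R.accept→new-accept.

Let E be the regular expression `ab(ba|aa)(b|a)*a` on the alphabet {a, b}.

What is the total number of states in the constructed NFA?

24

Recursing over subexpressions:
Each of the 9 symbol leaves contributes a 2-state fragment.
  ba = 4 states
  aa = 4 states
  ba|aa = 10 states
  b|a = 6 states
  (b|a)* = 8 states
  ab(ba|aa)(b|a)*a = 24 states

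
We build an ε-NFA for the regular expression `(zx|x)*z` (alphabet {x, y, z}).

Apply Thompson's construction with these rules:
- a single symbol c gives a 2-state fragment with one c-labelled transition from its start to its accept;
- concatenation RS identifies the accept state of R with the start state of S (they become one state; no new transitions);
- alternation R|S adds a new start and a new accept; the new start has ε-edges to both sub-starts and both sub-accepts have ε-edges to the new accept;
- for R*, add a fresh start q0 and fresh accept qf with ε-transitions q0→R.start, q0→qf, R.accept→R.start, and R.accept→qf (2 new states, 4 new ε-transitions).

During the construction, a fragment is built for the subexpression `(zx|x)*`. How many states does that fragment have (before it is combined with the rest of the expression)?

Fragment for `(zx|x)*`:
Each of the 3 symbol leaves contributes a 2-state fragment.
  zx — 3 states
  zx|x — 7 states
  (zx|x)* — 9 states

9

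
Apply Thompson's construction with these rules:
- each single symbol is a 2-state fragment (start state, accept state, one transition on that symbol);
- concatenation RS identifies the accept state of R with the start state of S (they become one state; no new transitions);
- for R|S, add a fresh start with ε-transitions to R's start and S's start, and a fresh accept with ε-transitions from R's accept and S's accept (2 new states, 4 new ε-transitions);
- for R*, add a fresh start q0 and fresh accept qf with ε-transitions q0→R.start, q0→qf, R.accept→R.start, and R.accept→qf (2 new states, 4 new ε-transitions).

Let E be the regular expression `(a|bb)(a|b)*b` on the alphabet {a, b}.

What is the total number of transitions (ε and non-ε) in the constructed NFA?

Bottom-up over the parse tree:
Each of the 6 symbol leaves contributes 1 transition (1 symbol, 0 ε).
  bb : 2 transitions (2 symbol, 0 ε)
  a|bb : 7 transitions (3 symbol, 4 ε)
  a|b : 6 transitions (2 symbol, 4 ε)
  (a|b)* : 10 transitions (2 symbol, 8 ε)
  (a|bb)(a|b)*b : 18 transitions (6 symbol, 12 ε)

18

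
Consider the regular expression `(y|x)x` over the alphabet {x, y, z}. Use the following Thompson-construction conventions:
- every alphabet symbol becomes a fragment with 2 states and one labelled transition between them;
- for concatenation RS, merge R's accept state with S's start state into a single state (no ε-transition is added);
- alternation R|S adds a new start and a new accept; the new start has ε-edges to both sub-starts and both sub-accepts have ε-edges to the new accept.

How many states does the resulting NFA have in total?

Bottom-up over the parse tree:
Each of the 3 symbol leaves contributes a 2-state fragment.
  y|x = 6 states
  (y|x)x = 7 states

7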